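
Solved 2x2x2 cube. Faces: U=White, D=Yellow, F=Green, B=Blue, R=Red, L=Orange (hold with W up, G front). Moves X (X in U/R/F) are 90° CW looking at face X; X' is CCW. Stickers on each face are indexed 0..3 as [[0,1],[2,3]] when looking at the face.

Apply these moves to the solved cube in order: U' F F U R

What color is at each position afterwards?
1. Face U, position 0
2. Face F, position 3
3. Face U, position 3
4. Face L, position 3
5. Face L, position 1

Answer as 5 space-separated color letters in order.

After move 1 (U'): U=WWWW F=OOGG R=GGRR B=RRBB L=BBOO
After move 2 (F): F=GOGO U=WWOB R=WGWR D=RGYY L=BYOY
After move 3 (F): F=GGOO U=WWYY R=OGBR D=WWYY L=BROG
After move 4 (U): U=YWYW F=OGOO R=RRBR B=BRBB L=GGOG
After move 5 (R): R=BRRR U=YGYO F=OWOY D=WBYB B=WRWB
Query 1: U[0] = Y
Query 2: F[3] = Y
Query 3: U[3] = O
Query 4: L[3] = G
Query 5: L[1] = G

Answer: Y Y O G G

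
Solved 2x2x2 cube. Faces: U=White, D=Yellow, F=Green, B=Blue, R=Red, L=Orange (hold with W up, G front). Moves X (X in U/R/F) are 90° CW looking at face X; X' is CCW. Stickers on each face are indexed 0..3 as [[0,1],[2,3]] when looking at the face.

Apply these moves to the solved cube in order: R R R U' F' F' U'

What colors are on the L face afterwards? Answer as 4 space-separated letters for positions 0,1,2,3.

Answer: R R O G

Derivation:
After move 1 (R): R=RRRR U=WGWG F=GYGY D=YBYB B=WBWB
After move 2 (R): R=RRRR U=WYWY F=GBGB D=YWYW B=GBGB
After move 3 (R): R=RRRR U=WBWB F=GWGW D=YGYG B=YBYB
After move 4 (U'): U=BBWW F=OOGW R=GWRR B=RRYB L=YBOO
After move 5 (F'): F=OWOG U=BBGR R=GWYR D=BOYG L=YWOW
After move 6 (F'): F=WGOO U=BBGY R=OWBR D=WWYG L=YROG
After move 7 (U'): U=BYBG F=YROO R=WGBR B=OWYB L=RROG
Query: L face = RROG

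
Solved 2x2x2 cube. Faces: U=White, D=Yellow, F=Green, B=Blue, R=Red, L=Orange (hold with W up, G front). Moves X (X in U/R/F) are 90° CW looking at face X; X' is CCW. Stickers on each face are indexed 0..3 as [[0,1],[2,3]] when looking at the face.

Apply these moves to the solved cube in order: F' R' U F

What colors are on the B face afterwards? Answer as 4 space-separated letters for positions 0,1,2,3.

After move 1 (F'): F=GGGG U=WWRR R=YRYR D=OOYY L=OWOW
After move 2 (R'): R=RRYY U=WBRB F=GWGR D=OGYG B=YBOB
After move 3 (U): U=RWBB F=RRGR R=YBYY B=OWOB L=GWOW
After move 4 (F): F=GRRR U=RWWW R=BBBY D=YYYG L=GOOG
Query: B face = OWOB

Answer: O W O B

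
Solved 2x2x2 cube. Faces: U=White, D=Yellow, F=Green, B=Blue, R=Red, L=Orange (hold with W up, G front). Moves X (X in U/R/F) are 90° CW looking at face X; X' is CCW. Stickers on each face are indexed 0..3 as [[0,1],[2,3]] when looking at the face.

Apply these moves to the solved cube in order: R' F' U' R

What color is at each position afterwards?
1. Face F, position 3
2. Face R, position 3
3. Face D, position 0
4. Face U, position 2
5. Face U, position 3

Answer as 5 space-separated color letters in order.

Answer: G W O W G

Derivation:
After move 1 (R'): R=RRRR U=WBWB F=GWGW D=YGYG B=YBYB
After move 2 (F'): F=WWGG U=WBRR R=GRYR D=OOYG L=OBOW
After move 3 (U'): U=BRWR F=OBGG R=WWYR B=GRYB L=YBOW
After move 4 (R): R=YWRW U=BBWG F=OOGG D=OYYG B=RRRB
Query 1: F[3] = G
Query 2: R[3] = W
Query 3: D[0] = O
Query 4: U[2] = W
Query 5: U[3] = G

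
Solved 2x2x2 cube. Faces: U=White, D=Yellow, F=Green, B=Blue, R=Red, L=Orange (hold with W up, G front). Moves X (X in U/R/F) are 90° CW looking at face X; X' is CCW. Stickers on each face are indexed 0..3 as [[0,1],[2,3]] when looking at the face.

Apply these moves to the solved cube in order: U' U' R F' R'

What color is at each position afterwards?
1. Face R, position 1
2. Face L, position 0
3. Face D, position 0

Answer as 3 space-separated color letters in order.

After move 1 (U'): U=WWWW F=OOGG R=GGRR B=RRBB L=BBOO
After move 2 (U'): U=WWWW F=BBGG R=OORR B=GGBB L=RROO
After move 3 (R): R=RORO U=WBWG F=BYGY D=YBYG B=WGWB
After move 4 (F'): F=YYBG U=WBRR R=BOYO D=ROYG L=RGOW
After move 5 (R'): R=OOBY U=WWRW F=YBBR D=RYYG B=GGOB
Query 1: R[1] = O
Query 2: L[0] = R
Query 3: D[0] = R

Answer: O R R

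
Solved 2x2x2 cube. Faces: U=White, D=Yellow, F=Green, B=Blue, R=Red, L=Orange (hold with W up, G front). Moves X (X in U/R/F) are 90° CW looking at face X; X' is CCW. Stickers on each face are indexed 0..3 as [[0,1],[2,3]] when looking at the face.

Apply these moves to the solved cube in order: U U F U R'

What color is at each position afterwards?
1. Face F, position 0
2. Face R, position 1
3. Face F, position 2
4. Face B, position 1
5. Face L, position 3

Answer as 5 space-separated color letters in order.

After move 1 (U): U=WWWW F=RRGG R=BBRR B=OOBB L=GGOO
After move 2 (U): U=WWWW F=BBGG R=OORR B=GGBB L=RROO
After move 3 (F): F=GBGB U=WWOR R=WOWR D=ROYY L=RYOY
After move 4 (U): U=OWRW F=WOGB R=GGWR B=RYBB L=GBOY
After move 5 (R'): R=GRGW U=OBRR F=WWGW D=ROYB B=YYOB
Query 1: F[0] = W
Query 2: R[1] = R
Query 3: F[2] = G
Query 4: B[1] = Y
Query 5: L[3] = Y

Answer: W R G Y Y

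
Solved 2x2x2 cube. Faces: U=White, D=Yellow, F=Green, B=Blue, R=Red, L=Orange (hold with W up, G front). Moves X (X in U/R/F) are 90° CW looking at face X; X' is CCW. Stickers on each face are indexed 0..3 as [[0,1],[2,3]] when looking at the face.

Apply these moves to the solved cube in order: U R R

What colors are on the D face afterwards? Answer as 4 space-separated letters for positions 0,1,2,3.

Answer: Y W Y W

Derivation:
After move 1 (U): U=WWWW F=RRGG R=BBRR B=OOBB L=GGOO
After move 2 (R): R=RBRB U=WRWG F=RYGY D=YBYO B=WOWB
After move 3 (R): R=RRBB U=WYWY F=RBGO D=YWYW B=GORB
Query: D face = YWYW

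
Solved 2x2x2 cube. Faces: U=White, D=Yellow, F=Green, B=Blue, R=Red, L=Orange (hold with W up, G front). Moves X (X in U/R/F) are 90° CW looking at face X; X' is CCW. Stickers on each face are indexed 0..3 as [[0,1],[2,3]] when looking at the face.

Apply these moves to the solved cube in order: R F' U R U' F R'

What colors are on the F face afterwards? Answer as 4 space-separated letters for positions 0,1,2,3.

After move 1 (R): R=RRRR U=WGWG F=GYGY D=YBYB B=WBWB
After move 2 (F'): F=YYGG U=WGRR R=BRYR D=OOYB L=OGOW
After move 3 (U): U=RWRG F=BRGG R=WBYR B=OGWB L=YYOW
After move 4 (R): R=YWRB U=RRRG F=BOGB D=OWYO B=GGWB
After move 5 (U'): U=RGRR F=YYGB R=BORB B=YWWB L=GGOW
After move 6 (F): F=GYBY U=RGWG R=RORB D=RBYO L=GOOW
After move 7 (R'): R=OBRR U=RWWY F=GGBG D=RYYY B=OWBB
Query: F face = GGBG

Answer: G G B G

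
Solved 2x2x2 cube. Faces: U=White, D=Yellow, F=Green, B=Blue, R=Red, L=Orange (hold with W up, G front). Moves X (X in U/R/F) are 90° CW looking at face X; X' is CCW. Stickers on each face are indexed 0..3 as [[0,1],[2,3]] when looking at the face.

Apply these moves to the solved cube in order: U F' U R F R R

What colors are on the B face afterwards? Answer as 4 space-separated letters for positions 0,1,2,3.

After move 1 (U): U=WWWW F=RRGG R=BBRR B=OOBB L=GGOO
After move 2 (F'): F=RGRG U=WWBR R=YBYR D=GOYY L=GWOW
After move 3 (U): U=BWRW F=YBRG R=OOYR B=GWBB L=RGOW
After move 4 (R): R=YORO U=BBRG F=YORY D=GBYG B=WWWB
After move 5 (F): F=RYYO U=BBWG R=ROGO D=RYYG L=RGOB
After move 6 (R): R=GROO U=BYWO F=RYYG D=RWYW B=GWBB
After move 7 (R): R=OGOR U=BYWG F=RWYW D=RBYG B=OWYB
Query: B face = OWYB

Answer: O W Y B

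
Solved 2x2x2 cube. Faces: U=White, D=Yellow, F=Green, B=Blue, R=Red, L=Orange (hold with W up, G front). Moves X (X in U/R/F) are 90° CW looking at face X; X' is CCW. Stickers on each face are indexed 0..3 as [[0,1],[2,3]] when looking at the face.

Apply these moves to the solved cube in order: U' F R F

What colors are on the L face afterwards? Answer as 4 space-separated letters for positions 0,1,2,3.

After move 1 (U'): U=WWWW F=OOGG R=GGRR B=RRBB L=BBOO
After move 2 (F): F=GOGO U=WWOB R=WGWR D=RGYY L=BYOY
After move 3 (R): R=WWRG U=WOOO F=GGGY D=RBYR B=BRWB
After move 4 (F): F=GGYG U=WOYY R=OWOG D=RWYR L=BROB
Query: L face = BROB

Answer: B R O B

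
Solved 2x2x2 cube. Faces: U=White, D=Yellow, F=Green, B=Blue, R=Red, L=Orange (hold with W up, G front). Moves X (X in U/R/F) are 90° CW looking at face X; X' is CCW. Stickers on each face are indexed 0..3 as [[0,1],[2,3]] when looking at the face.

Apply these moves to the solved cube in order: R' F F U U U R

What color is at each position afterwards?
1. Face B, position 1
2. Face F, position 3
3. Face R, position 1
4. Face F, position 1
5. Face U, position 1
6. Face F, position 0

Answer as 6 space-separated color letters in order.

Answer: R G W W R O

Derivation:
After move 1 (R'): R=RRRR U=WBWB F=GWGW D=YGYG B=YBYB
After move 2 (F): F=GGWW U=WBOO R=WRBR D=RRYG L=OYOG
After move 3 (F): F=WGWG U=WBGY R=OROR D=BWYG L=OROR
After move 4 (U): U=GWYB F=ORWG R=YBOR B=ORYB L=WGOR
After move 5 (U): U=YGBW F=YBWG R=OROR B=WGYB L=OROR
After move 6 (U): U=BYWG F=ORWG R=WGOR B=ORYB L=YBOR
After move 7 (R): R=OWRG U=BRWG F=OWWG D=BYYO B=GRYB
Query 1: B[1] = R
Query 2: F[3] = G
Query 3: R[1] = W
Query 4: F[1] = W
Query 5: U[1] = R
Query 6: F[0] = O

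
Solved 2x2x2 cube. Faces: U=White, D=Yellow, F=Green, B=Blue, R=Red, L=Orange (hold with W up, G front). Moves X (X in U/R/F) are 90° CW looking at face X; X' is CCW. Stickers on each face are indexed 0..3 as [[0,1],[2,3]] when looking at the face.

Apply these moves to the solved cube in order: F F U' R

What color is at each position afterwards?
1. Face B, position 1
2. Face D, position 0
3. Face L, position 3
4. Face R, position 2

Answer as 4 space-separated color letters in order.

Answer: R W R R

Derivation:
After move 1 (F): F=GGGG U=WWOO R=WRWR D=RRYY L=OYOY
After move 2 (F): F=GGGG U=WWYY R=OROR D=WWYY L=OROR
After move 3 (U'): U=WYWY F=ORGG R=GGOR B=ORBB L=BBOR
After move 4 (R): R=OGRG U=WRWG F=OWGY D=WBYO B=YRYB
Query 1: B[1] = R
Query 2: D[0] = W
Query 3: L[3] = R
Query 4: R[2] = R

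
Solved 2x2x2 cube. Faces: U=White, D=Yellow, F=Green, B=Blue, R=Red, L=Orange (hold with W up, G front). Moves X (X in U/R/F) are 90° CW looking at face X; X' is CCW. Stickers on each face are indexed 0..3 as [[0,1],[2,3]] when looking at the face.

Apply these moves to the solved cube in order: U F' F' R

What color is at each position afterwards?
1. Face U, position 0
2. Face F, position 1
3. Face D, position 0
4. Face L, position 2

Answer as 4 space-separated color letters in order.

After move 1 (U): U=WWWW F=RRGG R=BBRR B=OOBB L=GGOO
After move 2 (F'): F=RGRG U=WWBR R=YBYR D=GOYY L=GWOW
After move 3 (F'): F=GGRR U=WWYY R=OBGR D=WWYY L=GROB
After move 4 (R): R=GORB U=WGYR F=GWRY D=WBYO B=YOWB
Query 1: U[0] = W
Query 2: F[1] = W
Query 3: D[0] = W
Query 4: L[2] = O

Answer: W W W O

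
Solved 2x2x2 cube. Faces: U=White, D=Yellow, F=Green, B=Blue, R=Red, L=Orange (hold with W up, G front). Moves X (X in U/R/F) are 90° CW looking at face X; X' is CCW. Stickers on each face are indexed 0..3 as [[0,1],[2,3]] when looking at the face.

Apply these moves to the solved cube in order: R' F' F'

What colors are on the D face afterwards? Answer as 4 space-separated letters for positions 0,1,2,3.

After move 1 (R'): R=RRRR U=WBWB F=GWGW D=YGYG B=YBYB
After move 2 (F'): F=WWGG U=WBRR R=GRYR D=OOYG L=OBOW
After move 3 (F'): F=WGWG U=WBGY R=OROR D=BWYG L=OROR
Query: D face = BWYG

Answer: B W Y G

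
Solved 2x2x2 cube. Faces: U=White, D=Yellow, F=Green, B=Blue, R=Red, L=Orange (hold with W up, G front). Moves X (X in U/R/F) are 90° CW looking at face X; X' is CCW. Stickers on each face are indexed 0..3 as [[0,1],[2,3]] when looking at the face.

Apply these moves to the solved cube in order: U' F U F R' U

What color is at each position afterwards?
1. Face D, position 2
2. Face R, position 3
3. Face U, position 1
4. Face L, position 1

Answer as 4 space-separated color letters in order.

After move 1 (U'): U=WWWW F=OOGG R=GGRR B=RRBB L=BBOO
After move 2 (F): F=GOGO U=WWOB R=WGWR D=RGYY L=BYOY
After move 3 (U): U=OWBW F=WGGO R=RRWR B=BYBB L=GOOY
After move 4 (F): F=GWOG U=OWYO R=BRWR D=WRYY L=GROG
After move 5 (R'): R=RRBW U=OBYB F=GWOO D=WWYG B=YYRB
After move 6 (U): U=YOBB F=RROO R=YYBW B=GRRB L=GWOG
Query 1: D[2] = Y
Query 2: R[3] = W
Query 3: U[1] = O
Query 4: L[1] = W

Answer: Y W O W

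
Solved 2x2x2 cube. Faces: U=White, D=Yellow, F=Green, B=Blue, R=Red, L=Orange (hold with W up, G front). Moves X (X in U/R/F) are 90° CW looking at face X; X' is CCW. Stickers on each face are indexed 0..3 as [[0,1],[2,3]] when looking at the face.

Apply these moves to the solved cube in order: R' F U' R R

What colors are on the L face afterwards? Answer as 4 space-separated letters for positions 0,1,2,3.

After move 1 (R'): R=RRRR U=WBWB F=GWGW D=YGYG B=YBYB
After move 2 (F): F=GGWW U=WBOO R=WRBR D=RRYG L=OYOG
After move 3 (U'): U=BOWO F=OYWW R=GGBR B=WRYB L=YBOG
After move 4 (R): R=BGRG U=BYWW F=ORWG D=RYYW B=OROB
After move 5 (R): R=RBGG U=BRWG F=OYWW D=ROYO B=WRYB
Query: L face = YBOG

Answer: Y B O G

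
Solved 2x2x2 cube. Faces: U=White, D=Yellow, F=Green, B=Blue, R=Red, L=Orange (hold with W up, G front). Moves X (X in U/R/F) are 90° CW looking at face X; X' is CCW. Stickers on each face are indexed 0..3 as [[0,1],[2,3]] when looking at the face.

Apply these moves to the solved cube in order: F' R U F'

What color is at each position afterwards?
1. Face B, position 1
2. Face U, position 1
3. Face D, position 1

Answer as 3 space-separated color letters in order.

After move 1 (F'): F=GGGG U=WWRR R=YRYR D=OOYY L=OWOW
After move 2 (R): R=YYRR U=WGRG F=GOGY D=OBYB B=RBWB
After move 3 (U): U=RWGG F=YYGY R=RBRR B=OWWB L=GOOW
After move 4 (F'): F=YYYG U=RWRR R=BBOR D=OWYB L=GGOG
Query 1: B[1] = W
Query 2: U[1] = W
Query 3: D[1] = W

Answer: W W W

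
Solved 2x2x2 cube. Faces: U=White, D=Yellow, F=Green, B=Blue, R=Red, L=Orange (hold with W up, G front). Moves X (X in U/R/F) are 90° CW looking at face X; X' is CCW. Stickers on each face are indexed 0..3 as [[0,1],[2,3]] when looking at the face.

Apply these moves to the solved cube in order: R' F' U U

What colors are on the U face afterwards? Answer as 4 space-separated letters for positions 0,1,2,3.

After move 1 (R'): R=RRRR U=WBWB F=GWGW D=YGYG B=YBYB
After move 2 (F'): F=WWGG U=WBRR R=GRYR D=OOYG L=OBOW
After move 3 (U): U=RWRB F=GRGG R=YBYR B=OBYB L=WWOW
After move 4 (U): U=RRBW F=YBGG R=OBYR B=WWYB L=GROW
Query: U face = RRBW

Answer: R R B W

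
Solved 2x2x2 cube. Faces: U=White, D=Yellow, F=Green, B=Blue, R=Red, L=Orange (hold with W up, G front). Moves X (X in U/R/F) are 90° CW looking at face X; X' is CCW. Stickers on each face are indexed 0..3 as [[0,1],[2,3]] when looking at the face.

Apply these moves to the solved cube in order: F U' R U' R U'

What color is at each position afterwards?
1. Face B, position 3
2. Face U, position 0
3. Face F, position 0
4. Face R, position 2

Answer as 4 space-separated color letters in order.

After move 1 (F): F=GGGG U=WWOO R=WRWR D=RRYY L=OYOY
After move 2 (U'): U=WOWO F=OYGG R=GGWR B=WRBB L=BBOY
After move 3 (R): R=WGRG U=WYWG F=ORGY D=RBYW B=OROB
After move 4 (U'): U=YGWW F=BBGY R=ORRG B=WGOB L=OROY
After move 5 (R): R=ROGR U=YBWY F=BBGW D=ROYW B=WGGB
After move 6 (U'): U=BYYW F=ORGW R=BBGR B=ROGB L=WGOY
Query 1: B[3] = B
Query 2: U[0] = B
Query 3: F[0] = O
Query 4: R[2] = G

Answer: B B O G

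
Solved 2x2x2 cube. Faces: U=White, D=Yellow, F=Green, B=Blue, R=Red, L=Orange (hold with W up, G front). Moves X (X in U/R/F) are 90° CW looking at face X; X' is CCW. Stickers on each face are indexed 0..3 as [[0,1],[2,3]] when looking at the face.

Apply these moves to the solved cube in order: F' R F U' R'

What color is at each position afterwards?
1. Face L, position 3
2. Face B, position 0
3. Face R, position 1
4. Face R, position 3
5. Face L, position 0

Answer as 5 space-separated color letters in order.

After move 1 (F'): F=GGGG U=WWRR R=YRYR D=OOYY L=OWOW
After move 2 (R): R=YYRR U=WGRG F=GOGY D=OBYB B=RBWB
After move 3 (F): F=GGYO U=WGWW R=RYGR D=RYYB L=OOOB
After move 4 (U'): U=GWWW F=OOYO R=GGGR B=RYWB L=RBOB
After move 5 (R'): R=GRGG U=GWWR F=OWYW D=ROYO B=BYYB
Query 1: L[3] = B
Query 2: B[0] = B
Query 3: R[1] = R
Query 4: R[3] = G
Query 5: L[0] = R

Answer: B B R G R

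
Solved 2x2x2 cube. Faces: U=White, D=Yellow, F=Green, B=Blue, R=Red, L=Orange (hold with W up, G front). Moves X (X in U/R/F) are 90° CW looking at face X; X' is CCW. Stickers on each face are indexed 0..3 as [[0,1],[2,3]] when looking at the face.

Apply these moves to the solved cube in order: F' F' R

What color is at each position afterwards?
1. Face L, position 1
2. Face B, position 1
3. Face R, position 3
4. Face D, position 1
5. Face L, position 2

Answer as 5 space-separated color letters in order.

Answer: R B R B O

Derivation:
After move 1 (F'): F=GGGG U=WWRR R=YRYR D=OOYY L=OWOW
After move 2 (F'): F=GGGG U=WWYY R=OROR D=WWYY L=OROR
After move 3 (R): R=OORR U=WGYG F=GWGY D=WBYB B=YBWB
Query 1: L[1] = R
Query 2: B[1] = B
Query 3: R[3] = R
Query 4: D[1] = B
Query 5: L[2] = O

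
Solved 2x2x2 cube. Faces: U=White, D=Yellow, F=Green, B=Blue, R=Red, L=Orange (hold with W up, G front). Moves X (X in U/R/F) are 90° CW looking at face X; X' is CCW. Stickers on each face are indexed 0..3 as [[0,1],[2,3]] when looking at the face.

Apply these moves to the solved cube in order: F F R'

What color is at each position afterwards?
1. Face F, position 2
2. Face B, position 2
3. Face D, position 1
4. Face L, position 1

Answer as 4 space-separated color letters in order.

Answer: G W G R

Derivation:
After move 1 (F): F=GGGG U=WWOO R=WRWR D=RRYY L=OYOY
After move 2 (F): F=GGGG U=WWYY R=OROR D=WWYY L=OROR
After move 3 (R'): R=RROO U=WBYB F=GWGY D=WGYG B=YBWB
Query 1: F[2] = G
Query 2: B[2] = W
Query 3: D[1] = G
Query 4: L[1] = R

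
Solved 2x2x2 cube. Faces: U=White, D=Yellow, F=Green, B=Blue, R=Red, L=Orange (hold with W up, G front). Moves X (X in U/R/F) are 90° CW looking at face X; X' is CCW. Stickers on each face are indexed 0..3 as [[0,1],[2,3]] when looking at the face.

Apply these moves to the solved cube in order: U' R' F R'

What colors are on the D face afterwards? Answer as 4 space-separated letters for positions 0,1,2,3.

Answer: G O Y W

Derivation:
After move 1 (U'): U=WWWW F=OOGG R=GGRR B=RRBB L=BBOO
After move 2 (R'): R=GRGR U=WBWR F=OWGW D=YOYG B=YRYB
After move 3 (F): F=GOWW U=WBOB R=WRRR D=GGYG L=BYOO
After move 4 (R'): R=RRWR U=WYOY F=GBWB D=GOYW B=GRGB
Query: D face = GOYW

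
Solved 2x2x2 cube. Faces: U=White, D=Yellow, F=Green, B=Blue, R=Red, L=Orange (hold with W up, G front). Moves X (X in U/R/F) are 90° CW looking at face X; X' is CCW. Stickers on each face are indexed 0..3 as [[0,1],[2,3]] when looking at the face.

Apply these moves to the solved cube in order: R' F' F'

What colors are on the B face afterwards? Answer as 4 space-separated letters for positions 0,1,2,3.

After move 1 (R'): R=RRRR U=WBWB F=GWGW D=YGYG B=YBYB
After move 2 (F'): F=WWGG U=WBRR R=GRYR D=OOYG L=OBOW
After move 3 (F'): F=WGWG U=WBGY R=OROR D=BWYG L=OROR
Query: B face = YBYB

Answer: Y B Y B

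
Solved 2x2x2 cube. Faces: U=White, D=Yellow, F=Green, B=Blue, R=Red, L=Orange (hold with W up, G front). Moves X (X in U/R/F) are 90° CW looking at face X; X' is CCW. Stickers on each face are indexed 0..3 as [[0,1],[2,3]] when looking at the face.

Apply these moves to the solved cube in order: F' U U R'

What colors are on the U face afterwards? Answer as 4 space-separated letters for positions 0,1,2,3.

Answer: R B W G

Derivation:
After move 1 (F'): F=GGGG U=WWRR R=YRYR D=OOYY L=OWOW
After move 2 (U): U=RWRW F=YRGG R=BBYR B=OWBB L=GGOW
After move 3 (U): U=RRWW F=BBGG R=OWYR B=GGBB L=YROW
After move 4 (R'): R=WROY U=RBWG F=BRGW D=OBYG B=YGOB
Query: U face = RBWG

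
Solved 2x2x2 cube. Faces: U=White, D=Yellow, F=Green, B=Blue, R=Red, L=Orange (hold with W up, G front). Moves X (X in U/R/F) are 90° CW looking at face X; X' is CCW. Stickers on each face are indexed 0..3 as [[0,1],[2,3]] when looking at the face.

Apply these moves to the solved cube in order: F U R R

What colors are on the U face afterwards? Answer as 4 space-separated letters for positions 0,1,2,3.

Answer: O R O Y

Derivation:
After move 1 (F): F=GGGG U=WWOO R=WRWR D=RRYY L=OYOY
After move 2 (U): U=OWOW F=WRGG R=BBWR B=OYBB L=GGOY
After move 3 (R): R=WBRB U=OROG F=WRGY D=RBYO B=WYWB
After move 4 (R): R=RWBB U=OROY F=WBGO D=RWYW B=GYRB
Query: U face = OROY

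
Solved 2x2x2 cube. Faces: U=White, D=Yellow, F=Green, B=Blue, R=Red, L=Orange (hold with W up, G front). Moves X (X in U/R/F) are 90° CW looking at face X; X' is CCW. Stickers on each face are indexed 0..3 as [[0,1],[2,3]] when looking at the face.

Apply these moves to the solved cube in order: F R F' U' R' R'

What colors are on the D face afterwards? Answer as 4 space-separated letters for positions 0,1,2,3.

Answer: Y R Y W

Derivation:
After move 1 (F): F=GGGG U=WWOO R=WRWR D=RRYY L=OYOY
After move 2 (R): R=WWRR U=WGOG F=GRGY D=RBYB B=OBWB
After move 3 (F'): F=RYGG U=WGWR R=BWRR D=YYYB L=OGOO
After move 4 (U'): U=GRWW F=OGGG R=RYRR B=BWWB L=OBOO
After move 5 (R'): R=YRRR U=GWWB F=ORGW D=YGYG B=BWYB
After move 6 (R'): R=RRYR U=GYWB F=OWGB D=YRYW B=GWGB
Query: D face = YRYW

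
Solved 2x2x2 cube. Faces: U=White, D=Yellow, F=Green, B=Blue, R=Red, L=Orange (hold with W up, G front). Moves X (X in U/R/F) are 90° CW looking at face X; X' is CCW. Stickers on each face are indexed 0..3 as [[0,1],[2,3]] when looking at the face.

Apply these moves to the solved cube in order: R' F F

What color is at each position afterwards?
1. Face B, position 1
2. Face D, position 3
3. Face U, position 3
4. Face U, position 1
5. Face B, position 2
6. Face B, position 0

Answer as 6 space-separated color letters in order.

After move 1 (R'): R=RRRR U=WBWB F=GWGW D=YGYG B=YBYB
After move 2 (F): F=GGWW U=WBOO R=WRBR D=RRYG L=OYOG
After move 3 (F): F=WGWG U=WBGY R=OROR D=BWYG L=OROR
Query 1: B[1] = B
Query 2: D[3] = G
Query 3: U[3] = Y
Query 4: U[1] = B
Query 5: B[2] = Y
Query 6: B[0] = Y

Answer: B G Y B Y Y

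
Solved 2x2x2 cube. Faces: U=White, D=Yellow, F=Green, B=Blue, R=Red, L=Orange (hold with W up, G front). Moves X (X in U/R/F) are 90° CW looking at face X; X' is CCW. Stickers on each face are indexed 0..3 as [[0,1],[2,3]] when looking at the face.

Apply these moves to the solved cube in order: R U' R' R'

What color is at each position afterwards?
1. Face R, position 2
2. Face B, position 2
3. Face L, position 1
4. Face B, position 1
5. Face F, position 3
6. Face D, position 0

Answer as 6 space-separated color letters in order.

After move 1 (R): R=RRRR U=WGWG F=GYGY D=YBYB B=WBWB
After move 2 (U'): U=GGWW F=OOGY R=GYRR B=RRWB L=WBOO
After move 3 (R'): R=YRGR U=GWWR F=OGGW D=YOYY B=BRBB
After move 4 (R'): R=RRYG U=GBWB F=OWGR D=YGYW B=YROB
Query 1: R[2] = Y
Query 2: B[2] = O
Query 3: L[1] = B
Query 4: B[1] = R
Query 5: F[3] = R
Query 6: D[0] = Y

Answer: Y O B R R Y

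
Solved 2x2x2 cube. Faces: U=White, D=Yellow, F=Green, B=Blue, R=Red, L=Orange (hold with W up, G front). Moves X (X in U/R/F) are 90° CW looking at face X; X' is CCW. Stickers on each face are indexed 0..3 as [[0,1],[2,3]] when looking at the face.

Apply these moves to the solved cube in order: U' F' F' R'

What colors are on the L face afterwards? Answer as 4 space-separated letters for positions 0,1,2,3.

After move 1 (U'): U=WWWW F=OOGG R=GGRR B=RRBB L=BBOO
After move 2 (F'): F=OGOG U=WWGR R=YGYR D=BOYY L=BWOW
After move 3 (F'): F=GGOO U=WWYY R=OGBR D=WWYY L=BROG
After move 4 (R'): R=GROB U=WBYR F=GWOY D=WGYO B=YRWB
Query: L face = BROG

Answer: B R O G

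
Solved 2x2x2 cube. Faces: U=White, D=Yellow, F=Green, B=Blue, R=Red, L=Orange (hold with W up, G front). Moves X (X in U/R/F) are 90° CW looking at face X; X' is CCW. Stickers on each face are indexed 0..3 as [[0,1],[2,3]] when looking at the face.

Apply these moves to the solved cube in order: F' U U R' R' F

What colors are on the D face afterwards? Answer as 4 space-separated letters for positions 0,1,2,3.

Answer: W R Y W

Derivation:
After move 1 (F'): F=GGGG U=WWRR R=YRYR D=OOYY L=OWOW
After move 2 (U): U=RWRW F=YRGG R=BBYR B=OWBB L=GGOW
After move 3 (U): U=RRWW F=BBGG R=OWYR B=GGBB L=YROW
After move 4 (R'): R=WROY U=RBWG F=BRGW D=OBYG B=YGOB
After move 5 (R'): R=RYWO U=ROWY F=BBGG D=ORYW B=GGBB
After move 6 (F): F=GBGB U=ROWR R=WYYO D=WRYW L=YOOR
Query: D face = WRYW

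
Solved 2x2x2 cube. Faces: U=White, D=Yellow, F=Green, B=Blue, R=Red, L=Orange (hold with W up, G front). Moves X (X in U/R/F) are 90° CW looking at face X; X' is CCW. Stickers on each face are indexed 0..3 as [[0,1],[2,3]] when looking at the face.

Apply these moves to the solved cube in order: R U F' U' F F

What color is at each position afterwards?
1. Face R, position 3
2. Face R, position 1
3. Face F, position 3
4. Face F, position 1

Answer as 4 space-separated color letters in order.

After move 1 (R): R=RRRR U=WGWG F=GYGY D=YBYB B=WBWB
After move 2 (U): U=WWGG F=RRGY R=WBRR B=OOWB L=GYOO
After move 3 (F'): F=RYRG U=WWWR R=BBYR D=YOYB L=GGOG
After move 4 (U'): U=WRWW F=GGRG R=RYYR B=BBWB L=OOOG
After move 5 (F): F=RGGG U=WRGO R=WYWR D=YRYB L=OYOO
After move 6 (F): F=GRGG U=WROY R=GYOR D=WWYB L=OYOR
Query 1: R[3] = R
Query 2: R[1] = Y
Query 3: F[3] = G
Query 4: F[1] = R

Answer: R Y G R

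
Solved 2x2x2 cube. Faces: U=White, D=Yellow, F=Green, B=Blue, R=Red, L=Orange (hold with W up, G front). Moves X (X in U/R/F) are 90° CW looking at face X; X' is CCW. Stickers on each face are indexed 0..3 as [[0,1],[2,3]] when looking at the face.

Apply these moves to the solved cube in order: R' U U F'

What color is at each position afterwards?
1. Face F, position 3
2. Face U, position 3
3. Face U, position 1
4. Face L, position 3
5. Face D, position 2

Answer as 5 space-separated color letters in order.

Answer: G R W B Y

Derivation:
After move 1 (R'): R=RRRR U=WBWB F=GWGW D=YGYG B=YBYB
After move 2 (U): U=WWBB F=RRGW R=YBRR B=OOYB L=GWOO
After move 3 (U): U=BWBW F=YBGW R=OORR B=GWYB L=RROO
After move 4 (F'): F=BWYG U=BWOR R=GOYR D=ROYG L=RWOB
Query 1: F[3] = G
Query 2: U[3] = R
Query 3: U[1] = W
Query 4: L[3] = B
Query 5: D[2] = Y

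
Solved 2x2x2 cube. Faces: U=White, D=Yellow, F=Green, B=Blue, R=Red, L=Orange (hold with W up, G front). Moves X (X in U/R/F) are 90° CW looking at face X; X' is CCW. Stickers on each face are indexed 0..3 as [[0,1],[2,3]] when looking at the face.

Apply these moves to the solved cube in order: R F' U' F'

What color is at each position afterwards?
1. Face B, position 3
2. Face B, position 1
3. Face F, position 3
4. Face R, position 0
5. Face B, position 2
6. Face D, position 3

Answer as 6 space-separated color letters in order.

Answer: B R G O W B

Derivation:
After move 1 (R): R=RRRR U=WGWG F=GYGY D=YBYB B=WBWB
After move 2 (F'): F=YYGG U=WGRR R=BRYR D=OOYB L=OGOW
After move 3 (U'): U=GRWR F=OGGG R=YYYR B=BRWB L=WBOW
After move 4 (F'): F=GGOG U=GRYY R=OYOR D=BWYB L=WROW
Query 1: B[3] = B
Query 2: B[1] = R
Query 3: F[3] = G
Query 4: R[0] = O
Query 5: B[2] = W
Query 6: D[3] = B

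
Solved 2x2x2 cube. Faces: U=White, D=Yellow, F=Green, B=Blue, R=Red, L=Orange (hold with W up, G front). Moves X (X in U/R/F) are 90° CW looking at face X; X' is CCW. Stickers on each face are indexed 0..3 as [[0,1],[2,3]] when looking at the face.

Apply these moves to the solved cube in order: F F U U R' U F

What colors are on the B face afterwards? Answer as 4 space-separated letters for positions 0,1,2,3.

Answer: O R W B

Derivation:
After move 1 (F): F=GGGG U=WWOO R=WRWR D=RRYY L=OYOY
After move 2 (F): F=GGGG U=WWYY R=OROR D=WWYY L=OROR
After move 3 (U): U=YWYW F=ORGG R=BBOR B=ORBB L=GGOR
After move 4 (U): U=YYWW F=BBGG R=OROR B=GGBB L=OROR
After move 5 (R'): R=RROO U=YBWG F=BYGW D=WBYG B=YGWB
After move 6 (U): U=WYGB F=RRGW R=YGOO B=ORWB L=BYOR
After move 7 (F): F=GRWR U=WYRY R=GGBO D=OYYG L=BWOB
Query: B face = ORWB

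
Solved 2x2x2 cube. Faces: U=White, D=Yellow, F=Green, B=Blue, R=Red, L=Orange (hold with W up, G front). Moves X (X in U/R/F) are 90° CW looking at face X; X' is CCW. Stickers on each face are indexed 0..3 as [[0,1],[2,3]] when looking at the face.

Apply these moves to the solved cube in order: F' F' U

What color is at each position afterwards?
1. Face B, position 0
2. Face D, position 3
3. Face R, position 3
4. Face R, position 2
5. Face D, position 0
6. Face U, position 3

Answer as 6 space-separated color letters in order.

Answer: O Y R O W W

Derivation:
After move 1 (F'): F=GGGG U=WWRR R=YRYR D=OOYY L=OWOW
After move 2 (F'): F=GGGG U=WWYY R=OROR D=WWYY L=OROR
After move 3 (U): U=YWYW F=ORGG R=BBOR B=ORBB L=GGOR
Query 1: B[0] = O
Query 2: D[3] = Y
Query 3: R[3] = R
Query 4: R[2] = O
Query 5: D[0] = W
Query 6: U[3] = W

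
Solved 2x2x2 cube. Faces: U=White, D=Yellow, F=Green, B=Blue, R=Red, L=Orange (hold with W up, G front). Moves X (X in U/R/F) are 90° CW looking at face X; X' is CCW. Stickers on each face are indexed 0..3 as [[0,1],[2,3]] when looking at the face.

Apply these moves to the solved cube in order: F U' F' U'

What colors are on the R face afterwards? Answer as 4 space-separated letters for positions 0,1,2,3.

After move 1 (F): F=GGGG U=WWOO R=WRWR D=RRYY L=OYOY
After move 2 (U'): U=WOWO F=OYGG R=GGWR B=WRBB L=BBOY
After move 3 (F'): F=YGOG U=WOGW R=RGRR D=BYYY L=BOOW
After move 4 (U'): U=OWWG F=BOOG R=YGRR B=RGBB L=WROW
Query: R face = YGRR

Answer: Y G R R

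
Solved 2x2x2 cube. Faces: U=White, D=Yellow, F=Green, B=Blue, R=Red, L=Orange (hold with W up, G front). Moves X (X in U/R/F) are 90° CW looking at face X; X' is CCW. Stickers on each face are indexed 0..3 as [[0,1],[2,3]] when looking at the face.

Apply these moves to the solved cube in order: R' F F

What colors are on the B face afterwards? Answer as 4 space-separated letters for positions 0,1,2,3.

After move 1 (R'): R=RRRR U=WBWB F=GWGW D=YGYG B=YBYB
After move 2 (F): F=GGWW U=WBOO R=WRBR D=RRYG L=OYOG
After move 3 (F): F=WGWG U=WBGY R=OROR D=BWYG L=OROR
Query: B face = YBYB

Answer: Y B Y B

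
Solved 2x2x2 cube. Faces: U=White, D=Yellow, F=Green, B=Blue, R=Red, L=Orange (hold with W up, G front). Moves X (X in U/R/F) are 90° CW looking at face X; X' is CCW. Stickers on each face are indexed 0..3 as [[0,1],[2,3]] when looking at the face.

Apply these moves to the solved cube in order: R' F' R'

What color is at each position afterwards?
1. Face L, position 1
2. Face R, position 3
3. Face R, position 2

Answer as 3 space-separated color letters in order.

Answer: B Y G

Derivation:
After move 1 (R'): R=RRRR U=WBWB F=GWGW D=YGYG B=YBYB
After move 2 (F'): F=WWGG U=WBRR R=GRYR D=OOYG L=OBOW
After move 3 (R'): R=RRGY U=WYRY F=WBGR D=OWYG B=GBOB
Query 1: L[1] = B
Query 2: R[3] = Y
Query 3: R[2] = G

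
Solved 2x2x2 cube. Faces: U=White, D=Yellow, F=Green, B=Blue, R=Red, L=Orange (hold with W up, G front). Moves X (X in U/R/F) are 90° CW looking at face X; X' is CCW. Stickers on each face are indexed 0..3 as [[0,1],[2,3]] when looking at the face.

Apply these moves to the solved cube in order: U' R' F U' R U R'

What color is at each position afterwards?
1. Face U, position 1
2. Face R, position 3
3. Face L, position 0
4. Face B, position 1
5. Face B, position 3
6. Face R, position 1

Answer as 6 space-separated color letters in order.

After move 1 (U'): U=WWWW F=OOGG R=GGRR B=RRBB L=BBOO
After move 2 (R'): R=GRGR U=WBWR F=OWGW D=YOYG B=YRYB
After move 3 (F): F=GOWW U=WBOB R=WRRR D=GGYG L=BYOO
After move 4 (U'): U=BBWO F=BYWW R=GORR B=WRYB L=YROO
After move 5 (R): R=RGRO U=BYWW F=BGWG D=GYYW B=ORBB
After move 6 (U): U=WBWY F=RGWG R=ORRO B=YRBB L=BGOO
After move 7 (R'): R=ROOR U=WBWY F=RBWY D=GGYG B=WRYB
Query 1: U[1] = B
Query 2: R[3] = R
Query 3: L[0] = B
Query 4: B[1] = R
Query 5: B[3] = B
Query 6: R[1] = O

Answer: B R B R B O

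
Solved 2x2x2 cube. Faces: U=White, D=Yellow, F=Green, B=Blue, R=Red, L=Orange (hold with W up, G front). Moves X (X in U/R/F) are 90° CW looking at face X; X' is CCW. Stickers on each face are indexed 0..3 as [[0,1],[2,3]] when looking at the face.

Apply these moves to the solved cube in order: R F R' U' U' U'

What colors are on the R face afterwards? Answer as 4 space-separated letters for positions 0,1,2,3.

After move 1 (R): R=RRRR U=WGWG F=GYGY D=YBYB B=WBWB
After move 2 (F): F=GGYY U=WGOO R=WRGR D=RRYB L=OYOB
After move 3 (R'): R=RRWG U=WWOW F=GGYO D=RGYY B=BBRB
After move 4 (U'): U=WWWO F=OYYO R=GGWG B=RRRB L=BBOB
After move 5 (U'): U=WOWW F=BBYO R=OYWG B=GGRB L=RROB
After move 6 (U'): U=OWWW F=RRYO R=BBWG B=OYRB L=GGOB
Query: R face = BBWG

Answer: B B W G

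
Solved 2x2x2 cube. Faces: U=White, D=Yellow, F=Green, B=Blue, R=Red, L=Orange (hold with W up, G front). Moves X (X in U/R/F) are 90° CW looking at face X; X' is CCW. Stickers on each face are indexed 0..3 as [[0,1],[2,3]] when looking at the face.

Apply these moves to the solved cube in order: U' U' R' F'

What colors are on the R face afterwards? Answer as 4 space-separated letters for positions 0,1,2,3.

After move 1 (U'): U=WWWW F=OOGG R=GGRR B=RRBB L=BBOO
After move 2 (U'): U=WWWW F=BBGG R=OORR B=GGBB L=RROO
After move 3 (R'): R=OROR U=WBWG F=BWGW D=YBYG B=YGYB
After move 4 (F'): F=WWBG U=WBOO R=BRYR D=ROYG L=RGOW
Query: R face = BRYR

Answer: B R Y R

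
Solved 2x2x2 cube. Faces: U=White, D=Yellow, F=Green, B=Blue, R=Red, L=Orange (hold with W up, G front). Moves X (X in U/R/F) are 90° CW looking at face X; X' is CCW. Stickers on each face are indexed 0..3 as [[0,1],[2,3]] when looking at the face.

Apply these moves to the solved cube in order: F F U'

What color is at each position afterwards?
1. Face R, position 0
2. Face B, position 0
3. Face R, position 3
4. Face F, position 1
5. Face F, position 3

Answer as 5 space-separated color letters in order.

After move 1 (F): F=GGGG U=WWOO R=WRWR D=RRYY L=OYOY
After move 2 (F): F=GGGG U=WWYY R=OROR D=WWYY L=OROR
After move 3 (U'): U=WYWY F=ORGG R=GGOR B=ORBB L=BBOR
Query 1: R[0] = G
Query 2: B[0] = O
Query 3: R[3] = R
Query 4: F[1] = R
Query 5: F[3] = G

Answer: G O R R G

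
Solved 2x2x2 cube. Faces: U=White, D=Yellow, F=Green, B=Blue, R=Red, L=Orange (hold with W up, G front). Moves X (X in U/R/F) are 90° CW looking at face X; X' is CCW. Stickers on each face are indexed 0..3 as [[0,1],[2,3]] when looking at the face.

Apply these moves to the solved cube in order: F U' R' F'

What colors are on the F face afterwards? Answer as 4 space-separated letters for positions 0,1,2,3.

After move 1 (F): F=GGGG U=WWOO R=WRWR D=RRYY L=OYOY
After move 2 (U'): U=WOWO F=OYGG R=GGWR B=WRBB L=BBOY
After move 3 (R'): R=GRGW U=WBWW F=OOGO D=RYYG B=YRRB
After move 4 (F'): F=OOOG U=WBGG R=YRRW D=BYYG L=BWOW
Query: F face = OOOG

Answer: O O O G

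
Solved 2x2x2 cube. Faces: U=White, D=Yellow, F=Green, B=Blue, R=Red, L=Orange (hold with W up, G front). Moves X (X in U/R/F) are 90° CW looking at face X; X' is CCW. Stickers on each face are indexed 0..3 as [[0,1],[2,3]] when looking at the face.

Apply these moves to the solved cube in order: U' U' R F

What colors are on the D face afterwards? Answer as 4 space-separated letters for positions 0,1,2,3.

After move 1 (U'): U=WWWW F=OOGG R=GGRR B=RRBB L=BBOO
After move 2 (U'): U=WWWW F=BBGG R=OORR B=GGBB L=RROO
After move 3 (R): R=RORO U=WBWG F=BYGY D=YBYG B=WGWB
After move 4 (F): F=GBYY U=WBOR R=WOGO D=RRYG L=RYOB
Query: D face = RRYG

Answer: R R Y G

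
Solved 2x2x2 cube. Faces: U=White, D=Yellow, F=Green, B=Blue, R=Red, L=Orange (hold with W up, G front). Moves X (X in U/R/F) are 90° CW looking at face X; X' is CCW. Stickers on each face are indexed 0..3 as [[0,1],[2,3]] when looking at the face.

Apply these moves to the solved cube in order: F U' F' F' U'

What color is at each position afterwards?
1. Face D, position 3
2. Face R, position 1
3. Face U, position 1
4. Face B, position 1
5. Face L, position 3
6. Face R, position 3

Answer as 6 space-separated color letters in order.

After move 1 (F): F=GGGG U=WWOO R=WRWR D=RRYY L=OYOY
After move 2 (U'): U=WOWO F=OYGG R=GGWR B=WRBB L=BBOY
After move 3 (F'): F=YGOG U=WOGW R=RGRR D=BYYY L=BOOW
After move 4 (F'): F=GGYO U=WORR R=YGBR D=OWYY L=BWOG
After move 5 (U'): U=ORWR F=BWYO R=GGBR B=YGBB L=WROG
Query 1: D[3] = Y
Query 2: R[1] = G
Query 3: U[1] = R
Query 4: B[1] = G
Query 5: L[3] = G
Query 6: R[3] = R

Answer: Y G R G G R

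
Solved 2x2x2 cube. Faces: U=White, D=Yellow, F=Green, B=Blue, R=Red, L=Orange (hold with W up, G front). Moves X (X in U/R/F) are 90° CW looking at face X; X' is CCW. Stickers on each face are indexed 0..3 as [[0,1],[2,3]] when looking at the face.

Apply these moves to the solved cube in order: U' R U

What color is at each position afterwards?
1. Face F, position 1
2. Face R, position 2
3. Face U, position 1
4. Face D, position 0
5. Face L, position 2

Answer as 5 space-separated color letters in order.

Answer: G R W Y O

Derivation:
After move 1 (U'): U=WWWW F=OOGG R=GGRR B=RRBB L=BBOO
After move 2 (R): R=RGRG U=WOWG F=OYGY D=YBYR B=WRWB
After move 3 (U): U=WWGO F=RGGY R=WRRG B=BBWB L=OYOO
Query 1: F[1] = G
Query 2: R[2] = R
Query 3: U[1] = W
Query 4: D[0] = Y
Query 5: L[2] = O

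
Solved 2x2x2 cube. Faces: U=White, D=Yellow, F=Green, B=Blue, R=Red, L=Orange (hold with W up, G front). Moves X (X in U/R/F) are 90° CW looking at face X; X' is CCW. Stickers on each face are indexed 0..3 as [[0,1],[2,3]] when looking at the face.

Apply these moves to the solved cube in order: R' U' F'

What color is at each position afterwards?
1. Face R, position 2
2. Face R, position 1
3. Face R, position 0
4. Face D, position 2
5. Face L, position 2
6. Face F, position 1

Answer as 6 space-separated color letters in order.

Answer: Y W G Y O W

Derivation:
After move 1 (R'): R=RRRR U=WBWB F=GWGW D=YGYG B=YBYB
After move 2 (U'): U=BBWW F=OOGW R=GWRR B=RRYB L=YBOO
After move 3 (F'): F=OWOG U=BBGR R=GWYR D=BOYG L=YWOW
Query 1: R[2] = Y
Query 2: R[1] = W
Query 3: R[0] = G
Query 4: D[2] = Y
Query 5: L[2] = O
Query 6: F[1] = W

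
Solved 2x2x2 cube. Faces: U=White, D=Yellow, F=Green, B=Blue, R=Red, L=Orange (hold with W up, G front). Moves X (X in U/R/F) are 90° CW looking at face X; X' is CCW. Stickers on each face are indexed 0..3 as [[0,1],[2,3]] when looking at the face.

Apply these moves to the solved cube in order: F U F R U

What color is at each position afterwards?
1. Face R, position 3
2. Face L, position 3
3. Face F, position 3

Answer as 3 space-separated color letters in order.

After move 1 (F): F=GGGG U=WWOO R=WRWR D=RRYY L=OYOY
After move 2 (U): U=OWOW F=WRGG R=BBWR B=OYBB L=GGOY
After move 3 (F): F=GWGR U=OWYG R=OBWR D=WBYY L=GROR
After move 4 (R): R=WORB U=OWYR F=GBGY D=WBYO B=GYWB
After move 5 (U): U=YORW F=WOGY R=GYRB B=GRWB L=GBOR
Query 1: R[3] = B
Query 2: L[3] = R
Query 3: F[3] = Y

Answer: B R Y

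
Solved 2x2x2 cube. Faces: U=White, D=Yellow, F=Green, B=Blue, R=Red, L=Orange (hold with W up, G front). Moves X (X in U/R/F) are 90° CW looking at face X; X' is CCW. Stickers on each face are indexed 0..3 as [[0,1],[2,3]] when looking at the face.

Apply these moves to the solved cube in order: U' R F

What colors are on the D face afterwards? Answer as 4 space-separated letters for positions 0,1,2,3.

Answer: R R Y R

Derivation:
After move 1 (U'): U=WWWW F=OOGG R=GGRR B=RRBB L=BBOO
After move 2 (R): R=RGRG U=WOWG F=OYGY D=YBYR B=WRWB
After move 3 (F): F=GOYY U=WOOB R=WGGG D=RRYR L=BYOB
Query: D face = RRYR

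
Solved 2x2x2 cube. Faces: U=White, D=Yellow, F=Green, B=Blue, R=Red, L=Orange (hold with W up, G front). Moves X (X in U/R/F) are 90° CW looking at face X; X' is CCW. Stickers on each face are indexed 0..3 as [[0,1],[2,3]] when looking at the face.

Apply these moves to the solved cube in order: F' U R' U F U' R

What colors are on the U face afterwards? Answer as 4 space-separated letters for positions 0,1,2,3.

Answer: R O R R

Derivation:
After move 1 (F'): F=GGGG U=WWRR R=YRYR D=OOYY L=OWOW
After move 2 (U): U=RWRW F=YRGG R=BBYR B=OWBB L=GGOW
After move 3 (R'): R=BRBY U=RBRO F=YWGW D=ORYG B=YWOB
After move 4 (U): U=RROB F=BRGW R=YWBY B=GGOB L=YWOW
After move 5 (F): F=GBWR U=RRWW R=OWBY D=BYYG L=YOOR
After move 6 (U'): U=RWRW F=YOWR R=GBBY B=OWOB L=GGOR
After move 7 (R): R=BGYB U=RORR F=YYWG D=BOYO B=WWWB
Query: U face = RORR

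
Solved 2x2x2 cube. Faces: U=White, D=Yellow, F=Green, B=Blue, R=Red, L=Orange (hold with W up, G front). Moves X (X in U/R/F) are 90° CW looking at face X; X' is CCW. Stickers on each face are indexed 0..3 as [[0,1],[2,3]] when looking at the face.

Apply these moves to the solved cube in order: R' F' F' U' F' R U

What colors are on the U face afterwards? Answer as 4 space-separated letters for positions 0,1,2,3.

Answer: W B W G

Derivation:
After move 1 (R'): R=RRRR U=WBWB F=GWGW D=YGYG B=YBYB
After move 2 (F'): F=WWGG U=WBRR R=GRYR D=OOYG L=OBOW
After move 3 (F'): F=WGWG U=WBGY R=OROR D=BWYG L=OROR
After move 4 (U'): U=BYWG F=ORWG R=WGOR B=ORYB L=YBOR
After move 5 (F'): F=RGOW U=BYWO R=WGBR D=BRYG L=YGOW
After move 6 (R): R=BWRG U=BGWW F=RROG D=BYYO B=ORYB
After move 7 (U): U=WBWG F=BWOG R=ORRG B=YGYB L=RROW
Query: U face = WBWG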